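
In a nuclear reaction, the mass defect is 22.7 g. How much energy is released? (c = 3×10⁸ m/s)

Convert mass defect: Δm = 22.7 g = 0.0227 kg
E = Δm·c² = 0.0227 × (3×10⁸)²
= 0.0227 × 9×10¹⁶ = 2.043×10¹⁵ J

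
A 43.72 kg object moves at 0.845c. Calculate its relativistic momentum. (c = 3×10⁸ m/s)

γ = 1/√(1 - 0.845²) = 1.869976
v = 0.845 × 3×10⁸ = 2.535×10⁸ m/s
p = γmv = 1.869976 × 43.72 × 2.535×10⁸ = 2.072×10¹⁰ kg·m/s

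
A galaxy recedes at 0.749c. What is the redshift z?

β = 0.749
(1+β)/(1-β) = 1.749/0.251 = 6.968
√(6.968) = 2.640
z = 2.640 - 1 = 1.640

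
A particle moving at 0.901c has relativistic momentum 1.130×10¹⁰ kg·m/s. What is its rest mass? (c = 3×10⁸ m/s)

γ = 1/√(1 - 0.901²) = 2.305
v = 0.901 × 3×10⁸ = 2.703×10⁸ m/s
m = p/(γv) = 1.130×10¹⁰/(2.305 × 2.703×10⁸) = 18.14 kg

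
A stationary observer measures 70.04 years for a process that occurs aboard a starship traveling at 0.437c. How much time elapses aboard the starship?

Dilated time Δt = 70.04 years
γ = 1/√(1 - 0.437²) = 1.1118
Δt₀ = Δt/γ = 70.04/1.1118 = 63.00 years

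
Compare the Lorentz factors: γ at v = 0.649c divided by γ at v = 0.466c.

γ₁ = 1/√(1 - 0.649²) = 1.314
γ₂ = 1/√(1 - 0.466²) = 1.130
γ₁/γ₂ = 1.314/1.130 = 1.163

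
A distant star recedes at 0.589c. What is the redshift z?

β = 0.589
(1+β)/(1-β) = 1.589/0.411 = 3.8662
√(3.8662) = 1.9663
z = 1.9663 - 1 = 0.9663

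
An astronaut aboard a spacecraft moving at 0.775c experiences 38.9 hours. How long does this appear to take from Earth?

Proper time Δt₀ = 38.9 hours
γ = 1/√(1 - 0.775²) = 1.58238
Δt = γΔt₀ = 1.58238 × 38.9 = 61.55 hours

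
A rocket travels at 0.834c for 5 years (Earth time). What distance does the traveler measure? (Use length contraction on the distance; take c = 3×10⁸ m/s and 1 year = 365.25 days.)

Earth distance: d = v × t = 0.834c × 5 yr = 3.9479×10¹⁶ m
γ = 1.8124
d' = d/γ = 3.9479×10¹⁶/1.8124 = 2.178×10¹⁶ m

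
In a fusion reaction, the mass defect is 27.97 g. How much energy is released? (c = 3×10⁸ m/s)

Convert mass defect: Δm = 27.97 g = 0.02797 kg
E = Δm·c² = 0.02797 × (3×10⁸)²
= 0.02797 × 9×10¹⁶ = 2.517×10¹⁵ J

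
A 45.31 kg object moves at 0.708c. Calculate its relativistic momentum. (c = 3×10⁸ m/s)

γ = 1/√(1 - 0.708²) = 1.416
v = 0.708 × 3×10⁸ = 2.124×10⁸ m/s
p = γmv = 1.416 × 45.31 × 2.124×10⁸ = 1.363×10¹⁰ kg·m/s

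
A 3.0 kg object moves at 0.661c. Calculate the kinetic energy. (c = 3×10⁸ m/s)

γ = 1/√(1 - 0.661²) = 1.332648
γ - 1 = 0.332648
KE = (γ-1)mc² = 0.332648 × 3.0 × (3×10⁸)² = 8.981×10¹⁶ J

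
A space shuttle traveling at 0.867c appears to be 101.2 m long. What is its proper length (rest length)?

Contracted length L = 101.2 m
γ = 1/√(1 - 0.867²) = 2.007
L₀ = γL = 2.007 × 101.2 = 203.1 m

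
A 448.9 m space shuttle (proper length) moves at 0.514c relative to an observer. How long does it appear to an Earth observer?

Proper length L₀ = 448.9 m
γ = 1/√(1 - 0.514²) = 1.1658
L = L₀/γ = 448.9/1.1658 = 385.1 m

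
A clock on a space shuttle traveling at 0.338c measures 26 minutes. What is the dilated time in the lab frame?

Proper time Δt₀ = 26 minutes
γ = 1/√(1 - 0.338²) = 1.0625
Δt = γΔt₀ = 1.0625 × 26 = 27.63 minutes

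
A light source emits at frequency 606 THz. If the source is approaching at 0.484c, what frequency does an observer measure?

β = v/c = 0.484
(1+β)/(1-β) = 1.484/0.516 = 2.876
Doppler factor = √(2.876) = 1.696
f_obs = 606 × 1.696 = 1028 THz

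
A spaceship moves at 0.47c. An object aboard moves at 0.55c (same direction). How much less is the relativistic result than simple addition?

Classical: u' + v = 0.55 + 0.47 = 1.02c
Relativistic: u = (0.55 + 0.47)/(1 + 0.2585) = 1.02/1.2585 = 0.8105c
Difference: 1.02 - 0.8105 = 0.2095c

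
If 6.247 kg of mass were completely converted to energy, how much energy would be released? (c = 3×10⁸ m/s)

Using E = mc²:
c² = (3×10⁸)² = 9×10¹⁶ m²/s²
E = 6.247 × 9×10¹⁶ = 5.622×10¹⁷ J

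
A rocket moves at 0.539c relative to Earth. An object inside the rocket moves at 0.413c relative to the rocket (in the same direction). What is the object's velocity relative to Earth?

u = (u' + v)/(1 + u'v/c²)
Numerator: 0.413 + 0.539 = 0.952
Denominator: 1 + 0.222607 = 1.222607
u = 0.952/1.222607 = 0.7787c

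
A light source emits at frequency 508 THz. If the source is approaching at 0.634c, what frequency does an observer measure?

β = v/c = 0.634
(1+β)/(1-β) = 1.634/0.366 = 4.464
Doppler factor = √(4.464) = 2.113
f_obs = 508 × 2.113 = 1073 THz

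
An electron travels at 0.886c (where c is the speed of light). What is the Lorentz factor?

v/c = 0.886, so (v/c)² = 0.784996
1 - (v/c)² = 0.215004
γ = 1/√(0.215004) = 2.157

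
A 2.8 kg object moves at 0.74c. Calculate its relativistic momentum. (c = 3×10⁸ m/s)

γ = 1/√(1 - 0.74²) = 1.4868
v = 0.74 × 3×10⁸ = 2.220×10⁸ m/s
p = γmv = 1.4868 × 2.8 × 2.220×10⁸ = 9.242×10⁸ kg·m/s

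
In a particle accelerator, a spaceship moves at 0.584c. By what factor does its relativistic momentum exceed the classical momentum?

p_rel = γmv, p_class = mv
Ratio = γ = 1/√(1 - 0.584²)
= 1/√(0.658944) = 1.232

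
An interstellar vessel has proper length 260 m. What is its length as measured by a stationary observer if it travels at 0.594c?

Proper length L₀ = 260 m
γ = 1/√(1 - 0.594²) = 1.243
L = L₀/γ = 260/1.243 = 209.2 m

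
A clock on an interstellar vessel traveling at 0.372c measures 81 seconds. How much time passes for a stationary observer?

Proper time Δt₀ = 81 seconds
γ = 1/√(1 - 0.372²) = 1.0773
Δt = γΔt₀ = 1.0773 × 81 = 87.26 seconds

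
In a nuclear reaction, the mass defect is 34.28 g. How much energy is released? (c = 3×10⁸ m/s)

Convert mass defect: Δm = 34.28 g = 0.03428 kg
E = Δm·c² = 0.03428 × (3×10⁸)²
= 0.03428 × 9×10¹⁶ = 3.085×10¹⁵ J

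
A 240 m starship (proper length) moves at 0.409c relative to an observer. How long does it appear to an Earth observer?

Proper length L₀ = 240 m
γ = 1/√(1 - 0.409²) = 1.096
L = L₀/γ = 240/1.096 = 219.0 m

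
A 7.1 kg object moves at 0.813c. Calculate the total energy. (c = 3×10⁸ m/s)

γ = 1/√(1 - 0.813²) = 1.717
mc² = 7.1 × (3×10⁸)² = 6.390×10¹⁷ J
E = γmc² = 1.717 × 6.390×10¹⁷ = 1.097×10¹⁸ J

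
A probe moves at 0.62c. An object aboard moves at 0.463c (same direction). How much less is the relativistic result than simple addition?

Classical: u' + v = 0.463 + 0.62 = 1.083c
Relativistic: u = (0.463 + 0.62)/(1 + 0.28706) = 1.083/1.28706 = 0.8415c
Difference: 1.083 - 0.8415 = 0.2415c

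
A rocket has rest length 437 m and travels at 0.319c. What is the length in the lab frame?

Proper length L₀ = 437 m
γ = 1/√(1 - 0.319²) = 1.055
L = L₀/γ = 437/1.055 = 414.2 m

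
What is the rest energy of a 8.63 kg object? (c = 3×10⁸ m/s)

c² = (3×10⁸)² = 9.000×10¹⁶ m²/s²
E₀ = mc² = 8.63 × 9.000×10¹⁶ = 7.767×10¹⁷ J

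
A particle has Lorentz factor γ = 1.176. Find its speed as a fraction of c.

From γ = 1/√(1 - v²/c²):
1/γ² = 1/1.176² = 0.7231
v²/c² = 1 - 0.7231 = 0.2769
v/c = √(0.2769) = 0.5262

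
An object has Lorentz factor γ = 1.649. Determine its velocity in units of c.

From γ = 1/√(1 - v²/c²):
1/γ² = 1/1.649² = 0.3678
v²/c² = 1 - 0.3678 = 0.6322
v/c = √(0.6322) = 0.7951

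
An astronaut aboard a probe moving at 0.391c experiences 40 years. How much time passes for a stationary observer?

Proper time Δt₀ = 40 years
γ = 1/√(1 - 0.391²) = 1.0865
Δt = γΔt₀ = 1.0865 × 40 = 43.46 years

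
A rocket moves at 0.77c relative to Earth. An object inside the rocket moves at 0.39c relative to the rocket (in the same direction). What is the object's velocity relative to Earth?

u = (u' + v)/(1 + u'v/c²)
Numerator: 0.39 + 0.77 = 1.16
Denominator: 1 + 0.3003 = 1.3003
u = 1.16/1.3003 = 0.8921c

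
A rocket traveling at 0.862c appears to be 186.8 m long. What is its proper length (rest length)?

Contracted length L = 186.8 m
γ = 1/√(1 - 0.862²) = 1.9727
L₀ = γL = 1.9727 × 186.8 = 368.5 m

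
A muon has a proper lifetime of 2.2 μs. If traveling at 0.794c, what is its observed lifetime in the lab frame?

Proper lifetime τ₀ = 2.2 μs
γ = 1/√(1 - 0.794²) = 1.645
τ = γτ₀ = 1.645 × 2.2 μs = 3.619 μs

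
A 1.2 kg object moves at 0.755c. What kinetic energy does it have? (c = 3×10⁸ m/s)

γ = 1/√(1 - 0.755²) = 1.525
γ - 1 = 0.5250
KE = (γ-1)mc² = 0.5250 × 1.2 × (3×10⁸)² = 5.670×10¹⁶ J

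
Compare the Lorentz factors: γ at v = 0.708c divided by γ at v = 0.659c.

γ₁ = 1/√(1 - 0.708²) = 1.416
γ₂ = 1/√(1 - 0.659²) = 1.330
γ₁/γ₂ = 1.416/1.330 = 1.065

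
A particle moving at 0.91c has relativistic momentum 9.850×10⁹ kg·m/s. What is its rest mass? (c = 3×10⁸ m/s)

γ = 1/√(1 - 0.91²) = 2.412
v = 0.91 × 3×10⁸ = 2.730×10⁸ m/s
m = p/(γv) = 9.850×10⁹/(2.412 × 2.730×10⁸) = 14.96 kg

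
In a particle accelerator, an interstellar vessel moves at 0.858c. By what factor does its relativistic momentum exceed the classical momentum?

p_rel = γmv, p_class = mv
Ratio = γ = 1/√(1 - 0.858²)
= 1/√(0.263836) = 1.947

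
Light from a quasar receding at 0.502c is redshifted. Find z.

β = 0.502
(1+β)/(1-β) = 1.502/0.498 = 3.016
√(3.016) = 1.7367
z = 1.7367 - 1 = 0.7367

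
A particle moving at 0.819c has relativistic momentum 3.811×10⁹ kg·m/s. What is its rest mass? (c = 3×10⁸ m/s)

γ = 1/√(1 - 0.819²) = 1.7428
v = 0.819 × 3×10⁸ = 2.457×10⁸ m/s
m = p/(γv) = 3.811×10⁹/(1.7428 × 2.457×10⁸) = 8.900 kg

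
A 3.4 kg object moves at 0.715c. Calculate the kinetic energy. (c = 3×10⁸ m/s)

γ = 1/√(1 - 0.715²) = 1.4304
γ - 1 = 0.4304
KE = (γ-1)mc² = 0.4304 × 3.4 × (3×10⁸)² = 1.317×10¹⁷ J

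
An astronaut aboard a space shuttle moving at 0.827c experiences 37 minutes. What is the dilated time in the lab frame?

Proper time Δt₀ = 37 minutes
γ = 1/√(1 - 0.827²) = 1.7787
Δt = γΔt₀ = 1.7787 × 37 = 65.81 minutes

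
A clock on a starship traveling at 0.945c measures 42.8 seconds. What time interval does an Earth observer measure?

Proper time Δt₀ = 42.8 seconds
γ = 1/√(1 - 0.945²) = 3.0574
Δt = γΔt₀ = 3.0574 × 42.8 = 130.9 seconds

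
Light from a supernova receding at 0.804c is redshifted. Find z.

β = 0.804
(1+β)/(1-β) = 1.804/0.196 = 9.204
√(9.204) = 3.034
z = 3.034 - 1 = 2.034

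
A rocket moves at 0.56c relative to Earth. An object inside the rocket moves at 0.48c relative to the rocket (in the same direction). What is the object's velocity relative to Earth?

u = (u' + v)/(1 + u'v/c²)
Numerator: 0.48 + 0.56 = 1.04
Denominator: 1 + 0.2688 = 1.2688
u = 1.04/1.2688 = 0.8197c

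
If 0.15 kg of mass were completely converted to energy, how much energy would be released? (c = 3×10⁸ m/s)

Using E = mc²:
c² = (3×10⁸)² = 9×10¹⁶ m²/s²
E = 0.15 × 9×10¹⁶ = 1.350×10¹⁶ J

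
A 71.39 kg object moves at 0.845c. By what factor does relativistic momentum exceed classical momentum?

p_rel = γmv, p_class = mv
Ratio = γ = 1/√(1 - 0.845²) = 1.870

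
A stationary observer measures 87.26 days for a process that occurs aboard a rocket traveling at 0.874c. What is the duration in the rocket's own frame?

Dilated time Δt = 87.26 days
γ = 1/√(1 - 0.874²) = 2.058
Δt₀ = Δt/γ = 87.26/2.058 = 42.40 days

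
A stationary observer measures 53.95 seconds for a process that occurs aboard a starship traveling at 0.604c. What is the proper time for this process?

Dilated time Δt = 53.95 seconds
γ = 1/√(1 - 0.604²) = 1.2547
Δt₀ = Δt/γ = 53.95/1.2547 = 43.00 seconds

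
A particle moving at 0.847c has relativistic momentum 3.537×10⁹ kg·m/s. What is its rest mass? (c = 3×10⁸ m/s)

γ = 1/√(1 - 0.847²) = 1.881
v = 0.847 × 3×10⁸ = 2.541×10⁸ m/s
m = p/(γv) = 3.537×10⁹/(1.881 × 2.541×10⁸) = 7.400 kg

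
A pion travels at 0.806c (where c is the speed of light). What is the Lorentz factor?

v/c = 0.806, so (v/c)² = 0.649636
1 - (v/c)² = 0.350364
γ = 1/√(0.350364) = 1.689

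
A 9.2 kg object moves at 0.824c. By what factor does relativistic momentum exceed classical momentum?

p_rel = γmv, p_class = mv
Ratio = γ = 1/√(1 - 0.824²) = 1.765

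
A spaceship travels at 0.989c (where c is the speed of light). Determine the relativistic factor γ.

v/c = 0.989, so (v/c)² = 0.978121
1 - (v/c)² = 0.021879
γ = 1/√(0.021879) = 6.761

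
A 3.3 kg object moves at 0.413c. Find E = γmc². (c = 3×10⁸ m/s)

γ = 1/√(1 - 0.413²) = 1.098
mc² = 3.3 × (3×10⁸)² = 2.970×10¹⁷ J
E = γmc² = 1.098 × 2.970×10¹⁷ = 3.261×10¹⁷ J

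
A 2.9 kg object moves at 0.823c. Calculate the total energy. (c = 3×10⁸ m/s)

γ = 1/√(1 - 0.823²) = 1.7604
mc² = 2.9 × (3×10⁸)² = 2.610×10¹⁷ J
E = γmc² = 1.7604 × 2.610×10¹⁷ = 4.595×10¹⁷ J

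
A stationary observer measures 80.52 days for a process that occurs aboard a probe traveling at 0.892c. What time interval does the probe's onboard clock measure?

Dilated time Δt = 80.52 days
γ = 1/√(1 - 0.892²) = 2.212
Δt₀ = Δt/γ = 80.52/2.212 = 36.40 days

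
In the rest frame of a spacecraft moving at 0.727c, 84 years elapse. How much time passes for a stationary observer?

Proper time Δt₀ = 84 years
γ = 1/√(1 - 0.727²) = 1.456
Δt = γΔt₀ = 1.456 × 84 = 122.3 years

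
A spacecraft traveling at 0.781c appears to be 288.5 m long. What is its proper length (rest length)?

Contracted length L = 288.5 m
γ = 1/√(1 - 0.781²) = 1.601
L₀ = γL = 1.601 × 288.5 = 461.9 m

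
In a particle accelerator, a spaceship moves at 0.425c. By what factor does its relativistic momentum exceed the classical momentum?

p_rel = γmv, p_class = mv
Ratio = γ = 1/√(1 - 0.425²)
= 1/√(0.819375) = 1.105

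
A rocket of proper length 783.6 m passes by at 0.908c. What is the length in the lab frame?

Proper length L₀ = 783.6 m
γ = 1/√(1 - 0.908²) = 2.387
L = L₀/γ = 783.6/2.387 = 328.3 m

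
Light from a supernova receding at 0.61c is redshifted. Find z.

β = 0.61
(1+β)/(1-β) = 1.61/0.39 = 4.128
√(4.128) = 2.032
z = 2.032 - 1 = 1.032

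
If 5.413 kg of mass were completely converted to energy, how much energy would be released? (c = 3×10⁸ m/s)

Using E = mc²:
c² = (3×10⁸)² = 9×10¹⁶ m²/s²
E = 5.413 × 9×10¹⁶ = 4.872×10¹⁷ J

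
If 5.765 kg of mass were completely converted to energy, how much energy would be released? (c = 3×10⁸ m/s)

Using E = mc²:
c² = (3×10⁸)² = 9×10¹⁶ m²/s²
E = 5.765 × 9×10¹⁶ = 5.189×10¹⁷ J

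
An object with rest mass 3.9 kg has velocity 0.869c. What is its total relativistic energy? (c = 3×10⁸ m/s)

γ = 1/√(1 - 0.869²) = 2.021
mc² = 3.9 × (3×10⁸)² = 3.510×10¹⁷ J
E = γmc² = 2.021 × 3.510×10¹⁷ = 7.094×10¹⁷ J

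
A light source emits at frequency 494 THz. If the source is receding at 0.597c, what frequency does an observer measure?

β = v/c = 0.597
(1-β)/(1+β) = 0.403/1.597 = 0.25235
Doppler factor = √(0.25235) = 0.50234
f_obs = 494 × 0.50234 = 248.2 THz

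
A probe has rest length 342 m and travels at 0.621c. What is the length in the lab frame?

Proper length L₀ = 342 m
γ = 1/√(1 - 0.621²) = 1.2758
L = L₀/γ = 342/1.2758 = 268.1 m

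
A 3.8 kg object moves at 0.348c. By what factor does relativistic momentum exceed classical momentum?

p_rel = γmv, p_class = mv
Ratio = γ = 1/√(1 - 0.348²) = 1.067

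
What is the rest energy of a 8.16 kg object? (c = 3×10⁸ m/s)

c² = (3×10⁸)² = 9.000×10¹⁶ m²/s²
E₀ = mc² = 8.16 × 9.000×10¹⁶ = 7.344×10¹⁷ J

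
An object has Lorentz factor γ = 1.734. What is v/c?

From γ = 1/√(1 - v²/c²):
1/γ² = 1/1.734² = 0.33258
v²/c² = 1 - 0.33258 = 0.66742
v/c = √(0.66742) = 0.8170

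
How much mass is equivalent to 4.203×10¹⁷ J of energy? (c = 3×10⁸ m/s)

From E = mc², we get m = E/c²
c² = (3×10⁸)² = 9×10¹⁶ m²/s²
m = 4.203×10¹⁷ / 9×10¹⁶ = 4.670 kg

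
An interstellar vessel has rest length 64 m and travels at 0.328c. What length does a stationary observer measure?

Proper length L₀ = 64 m
γ = 1/√(1 - 0.328²) = 1.0586
L = L₀/γ = 64/1.0586 = 60.46 m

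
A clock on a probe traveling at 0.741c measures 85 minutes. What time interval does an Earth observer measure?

Proper time Δt₀ = 85 minutes
γ = 1/√(1 - 0.741²) = 1.489
Δt = γΔt₀ = 1.489 × 85 = 126.6 minutes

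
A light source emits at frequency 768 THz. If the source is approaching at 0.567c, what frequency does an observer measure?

β = v/c = 0.567
(1+β)/(1-β) = 1.567/0.433 = 3.619
Doppler factor = √(3.619) = 1.902
f_obs = 768 × 1.902 = 1461 THz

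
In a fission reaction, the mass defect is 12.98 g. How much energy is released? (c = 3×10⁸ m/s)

Convert mass defect: Δm = 12.98 g = 0.01298 kg
E = Δm·c² = 0.01298 × (3×10⁸)²
= 0.01298 × 9×10¹⁶ = 1.168×10¹⁵ J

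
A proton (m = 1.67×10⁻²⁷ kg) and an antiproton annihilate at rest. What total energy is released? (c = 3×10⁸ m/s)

Both particles have the same rest mass, so total mass = 2m
E = 2m·c² = 2 × 1.67×10⁻²⁷ × (3×10⁸)²
= 2 × 1.67×10⁻²⁷ × 9×10¹⁶
= 3.006×10⁻¹⁰ J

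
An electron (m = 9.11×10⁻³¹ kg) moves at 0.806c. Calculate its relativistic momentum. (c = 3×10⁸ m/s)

γ = 1/√(1 - 0.806²) = 1.689
v = 0.806 × 3×10⁸ = 2.418×10⁸ m/s
p = γmv = 1.689 × 9.11×10⁻³¹ × 2.418×10⁸ = 3.721×10⁻²² kg·m/s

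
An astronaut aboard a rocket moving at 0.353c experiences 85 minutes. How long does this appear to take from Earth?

Proper time Δt₀ = 85 minutes
γ = 1/√(1 - 0.353²) = 1.0688
Δt = γΔt₀ = 1.0688 × 85 = 90.85 minutes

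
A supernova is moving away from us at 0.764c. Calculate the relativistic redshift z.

β = 0.764
(1+β)/(1-β) = 1.764/0.236 = 7.475
√(7.475) = 2.734
z = 2.734 - 1 = 1.734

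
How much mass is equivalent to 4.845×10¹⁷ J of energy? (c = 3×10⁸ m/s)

From E = mc², we get m = E/c²
c² = (3×10⁸)² = 9×10¹⁶ m²/s²
m = 4.845×10¹⁷ / 9×10¹⁶ = 5.383 kg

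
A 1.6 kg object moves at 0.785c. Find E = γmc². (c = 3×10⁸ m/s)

γ = 1/√(1 - 0.785²) = 1.614
mc² = 1.6 × (3×10⁸)² = 1.440×10¹⁷ J
E = γmc² = 1.614 × 1.440×10¹⁷ = 2.324×10¹⁷ J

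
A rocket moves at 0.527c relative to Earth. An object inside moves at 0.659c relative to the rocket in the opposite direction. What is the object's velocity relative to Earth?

Object's velocity in rocket frame is u' = -0.659c
u = (u' + v)/(1 + u'v/c²) = (v - 0.659)/(1 - 0.659·v/c²)
Numerator: 0.527 - 0.659 = -0.132
Denominator: 1 - 0.347293 = 0.652707
u = -0.132/0.652707 = -0.2022c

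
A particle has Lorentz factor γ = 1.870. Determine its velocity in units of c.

From γ = 1/√(1 - v²/c²):
1/γ² = 1/1.870² = 0.2860
v²/c² = 1 - 0.2860 = 0.7140
v/c = √(0.7140) = 0.8450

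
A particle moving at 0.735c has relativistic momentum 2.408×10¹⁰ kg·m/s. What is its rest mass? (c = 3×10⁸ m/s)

γ = 1/√(1 - 0.735²) = 1.4748
v = 0.735 × 3×10⁸ = 2.205×10⁸ m/s
m = p/(γv) = 2.408×10¹⁰/(1.4748 × 2.205×10⁸) = 74.05 kg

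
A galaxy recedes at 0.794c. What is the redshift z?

β = 0.794
(1+β)/(1-β) = 1.794/0.206 = 8.709
√(8.709) = 2.951
z = 2.951 - 1 = 1.951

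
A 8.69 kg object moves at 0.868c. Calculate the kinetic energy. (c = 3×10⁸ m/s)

γ = 1/√(1 - 0.868²) = 2.0138
γ - 1 = 1.0138
KE = (γ-1)mc² = 1.0138 × 8.69 × (3×10⁸)² = 7.929×10¹⁷ J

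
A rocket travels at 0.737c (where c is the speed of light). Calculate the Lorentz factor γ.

v/c = 0.737, so (v/c)² = 0.543169
1 - (v/c)² = 0.456831
γ = 1/√(0.456831) = 1.480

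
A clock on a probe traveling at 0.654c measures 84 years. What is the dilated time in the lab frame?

Proper time Δt₀ = 84 years
γ = 1/√(1 - 0.654²) = 1.322
Δt = γΔt₀ = 1.322 × 84 = 111.0 years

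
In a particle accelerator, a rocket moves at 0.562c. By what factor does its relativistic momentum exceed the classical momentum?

p_rel = γmv, p_class = mv
Ratio = γ = 1/√(1 - 0.562²)
= 1/√(0.684156) = 1.209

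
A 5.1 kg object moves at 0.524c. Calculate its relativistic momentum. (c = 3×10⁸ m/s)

γ = 1/√(1 - 0.524²) = 1.1741
v = 0.524 × 3×10⁸ = 1.572×10⁸ m/s
p = γmv = 1.1741 × 5.1 × 1.572×10⁸ = 9.413×10⁸ kg·m/s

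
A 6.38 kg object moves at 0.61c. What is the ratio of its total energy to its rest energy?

E = γmc², E₀ = mc²
E/E₀ = γ = 1/√(1 - 0.61²) = 1.262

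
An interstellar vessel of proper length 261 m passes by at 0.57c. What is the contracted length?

Proper length L₀ = 261 m
γ = 1/√(1 - 0.57²) = 1.2171
L = L₀/γ = 261/1.2171 = 214.4 m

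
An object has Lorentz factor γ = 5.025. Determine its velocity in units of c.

From γ = 1/√(1 - v²/c²):
1/γ² = 1/5.025² = 0.03960
v²/c² = 1 - 0.03960 = 0.9604
v/c = √(0.9604) = 0.9800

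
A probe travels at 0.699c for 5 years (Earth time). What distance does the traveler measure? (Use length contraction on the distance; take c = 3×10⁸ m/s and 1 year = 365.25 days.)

Earth distance: d = v × t = 0.699c × 5 yr = 3.3088×10¹⁶ m
γ = 1.3984
d' = d/γ = 3.3088×10¹⁶/1.3984 = 2.366×10¹⁶ m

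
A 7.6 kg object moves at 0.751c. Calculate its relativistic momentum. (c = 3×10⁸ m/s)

γ = 1/√(1 - 0.751²) = 1.5145
v = 0.751 × 3×10⁸ = 2.253×10⁸ m/s
p = γmv = 1.5145 × 7.6 × 2.253×10⁸ = 2.593×10⁹ kg·m/s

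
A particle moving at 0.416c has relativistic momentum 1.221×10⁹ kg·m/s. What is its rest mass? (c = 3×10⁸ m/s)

γ = 1/√(1 - 0.416²) = 1.0997
v = 0.416 × 3×10⁸ = 1.248×10⁸ m/s
m = p/(γv) = 1.221×10⁹/(1.0997 × 1.248×10⁸) = 8.897 kg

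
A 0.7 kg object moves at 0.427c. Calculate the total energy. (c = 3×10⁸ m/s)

γ = 1/√(1 - 0.427²) = 1.1059
mc² = 0.7 × (3×10⁸)² = 6.300×10¹⁶ J
E = γmc² = 1.1059 × 6.300×10¹⁶ = 6.967×10¹⁶ J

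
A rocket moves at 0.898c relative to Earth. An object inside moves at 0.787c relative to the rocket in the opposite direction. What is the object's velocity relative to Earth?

Object's velocity in rocket frame is u' = -0.787c
u = (u' + v)/(1 + u'v/c²) = (v - 0.787)/(1 - 0.787·v/c²)
Numerator: 0.898 - 0.787 = 0.111
Denominator: 1 - 0.706726 = 0.293274
u = 0.111/0.293274 = 0.3785c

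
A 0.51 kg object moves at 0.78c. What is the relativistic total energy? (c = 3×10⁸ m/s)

γ = 1/√(1 - 0.78²) = 1.598
mc² = 0.51 × (3×10⁸)² = 4.590×10¹⁶ J
E = γmc² = 1.598 × 4.590×10¹⁶ = 7.335×10¹⁶ J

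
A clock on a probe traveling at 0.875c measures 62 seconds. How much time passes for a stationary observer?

Proper time Δt₀ = 62 seconds
γ = 1/√(1 - 0.875²) = 2.066
Δt = γΔt₀ = 2.066 × 62 = 128.1 seconds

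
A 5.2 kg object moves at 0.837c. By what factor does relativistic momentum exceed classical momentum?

p_rel = γmv, p_class = mv
Ratio = γ = 1/√(1 - 0.837²) = 1.827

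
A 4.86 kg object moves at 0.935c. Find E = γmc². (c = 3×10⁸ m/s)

γ = 1/√(1 - 0.935²) = 2.820
mc² = 4.86 × (3×10⁸)² = 4.374×10¹⁷ J
E = γmc² = 2.820 × 4.374×10¹⁷ = 1.233×10¹⁸ J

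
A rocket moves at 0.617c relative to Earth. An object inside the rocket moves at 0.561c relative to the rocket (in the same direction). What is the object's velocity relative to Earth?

u = (u' + v)/(1 + u'v/c²)
Numerator: 0.561 + 0.617 = 1.178
Denominator: 1 + 0.346137 = 1.346137
u = 1.178/1.346137 = 0.8751c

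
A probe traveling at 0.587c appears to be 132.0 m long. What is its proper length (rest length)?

Contracted length L = 132.0 m
γ = 1/√(1 - 0.587²) = 1.235
L₀ = γL = 1.235 × 132.0 = 163.0 m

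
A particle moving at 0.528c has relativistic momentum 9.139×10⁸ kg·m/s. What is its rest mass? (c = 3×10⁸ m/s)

γ = 1/√(1 - 0.528²) = 1.1775
v = 0.528 × 3×10⁸ = 1.584×10⁸ m/s
m = p/(γv) = 9.139×10⁸/(1.1775 × 1.584×10⁸) = 4.900 kg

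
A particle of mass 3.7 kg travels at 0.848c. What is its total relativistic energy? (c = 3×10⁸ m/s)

γ = 1/√(1 - 0.848²) = 1.8868
mc² = 3.7 × (3×10⁸)² = 3.330×10¹⁷ J
E = γmc² = 1.8868 × 3.330×10¹⁷ = 6.283×10¹⁷ J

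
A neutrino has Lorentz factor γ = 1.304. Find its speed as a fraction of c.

From γ = 1/√(1 - v²/c²):
1/γ² = 1/1.304² = 0.5881
v²/c² = 1 - 0.5881 = 0.4119
v/c = √(0.4119) = 0.6418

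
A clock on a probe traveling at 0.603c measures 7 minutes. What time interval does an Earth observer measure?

Proper time Δt₀ = 7 minutes
γ = 1/√(1 - 0.603²) = 1.2535
Δt = γΔt₀ = 1.2535 × 7 = 8.775 minutes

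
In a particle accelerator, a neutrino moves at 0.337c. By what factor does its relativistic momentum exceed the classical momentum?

p_rel = γmv, p_class = mv
Ratio = γ = 1/√(1 - 0.337²)
= 1/√(0.886431) = 1.062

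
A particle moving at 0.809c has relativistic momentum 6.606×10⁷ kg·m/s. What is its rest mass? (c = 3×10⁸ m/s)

γ = 1/√(1 - 0.809²) = 1.701
v = 0.809 × 3×10⁸ = 2.427×10⁸ m/s
m = p/(γv) = 6.606×10⁷/(1.701 × 2.427×10⁸) = 0.1600 kg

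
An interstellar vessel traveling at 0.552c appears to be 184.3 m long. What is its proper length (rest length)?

Contracted length L = 184.3 m
γ = 1/√(1 - 0.552²) = 1.199
L₀ = γL = 1.199 × 184.3 = 221.0 m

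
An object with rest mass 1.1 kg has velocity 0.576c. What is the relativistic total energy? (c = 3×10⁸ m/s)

γ = 1/√(1 - 0.576²) = 1.223
mc² = 1.1 × (3×10⁸)² = 9.900×10¹⁶ J
E = γmc² = 1.223 × 9.900×10¹⁶ = 1.211×10¹⁷ J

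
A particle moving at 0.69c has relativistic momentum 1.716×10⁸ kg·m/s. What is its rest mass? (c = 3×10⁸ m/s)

γ = 1/√(1 - 0.69²) = 1.3816
v = 0.69 × 3×10⁸ = 2.070×10⁸ m/s
m = p/(γv) = 1.716×10⁸/(1.3816 × 2.070×10⁸) = 0.6000 kg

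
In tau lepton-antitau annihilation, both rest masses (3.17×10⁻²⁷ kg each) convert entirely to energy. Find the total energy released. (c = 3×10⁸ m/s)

Both particles have the same rest mass, so total mass = 2m
E = 2m·c² = 2 × 3.17×10⁻²⁷ × (3×10⁸)²
= 2 × 3.17×10⁻²⁷ × 9×10¹⁶
= 5.706×10⁻¹⁰ J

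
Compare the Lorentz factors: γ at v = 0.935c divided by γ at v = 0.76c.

γ₁ = 1/√(1 - 0.935²) = 2.8197
γ₂ = 1/√(1 - 0.76²) = 1.5386
γ₁/γ₂ = 2.8197/1.5386 = 1.833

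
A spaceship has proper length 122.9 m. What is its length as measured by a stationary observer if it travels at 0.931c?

Proper length L₀ = 122.9 m
γ = 1/√(1 - 0.931²) = 2.7396
L = L₀/γ = 122.9/2.7396 = 44.86 m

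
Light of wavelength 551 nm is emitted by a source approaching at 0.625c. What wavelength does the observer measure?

β = 0.625
Wavelength Doppler factor = √(0.375/1.625) = √(0.2308) = 0.4804
λ_obs = 551 × 0.4804 = 264.7 nm (blueshift)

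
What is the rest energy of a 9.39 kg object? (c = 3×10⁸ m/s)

c² = (3×10⁸)² = 9.000×10¹⁶ m²/s²
E₀ = mc² = 9.39 × 9.000×10¹⁶ = 8.451×10¹⁷ J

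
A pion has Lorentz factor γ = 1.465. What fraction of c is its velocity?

From γ = 1/√(1 - v²/c²):
1/γ² = 1/1.465² = 0.4659
v²/c² = 1 - 0.4659 = 0.5341
v/c = √(0.5341) = 0.7308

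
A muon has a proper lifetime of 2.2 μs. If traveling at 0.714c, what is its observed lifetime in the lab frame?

Proper lifetime τ₀ = 2.2 μs
γ = 1/√(1 - 0.714²) = 1.428
τ = γτ₀ = 1.428 × 2.2 μs = 3.142 μs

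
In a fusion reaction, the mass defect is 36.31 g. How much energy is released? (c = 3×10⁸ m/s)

Convert mass defect: Δm = 36.31 g = 0.03631 kg
E = Δm·c² = 0.03631 × (3×10⁸)²
= 0.03631 × 9×10¹⁶ = 3.268×10¹⁵ J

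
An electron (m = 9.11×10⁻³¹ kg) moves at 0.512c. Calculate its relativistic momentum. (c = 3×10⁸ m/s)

γ = 1/√(1 - 0.512²) = 1.164
v = 0.512 × 3×10⁸ = 1.536×10⁸ m/s
p = γmv = 1.164 × 9.11×10⁻³¹ × 1.536×10⁸ = 1.629×10⁻²² kg·m/s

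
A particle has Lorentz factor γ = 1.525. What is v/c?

From γ = 1/√(1 - v²/c²):
1/γ² = 1/1.525² = 0.4300
v²/c² = 1 - 0.4300 = 0.5700
v/c = √(0.5700) = 0.7550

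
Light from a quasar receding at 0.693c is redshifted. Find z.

β = 0.693
(1+β)/(1-β) = 1.693/0.307 = 5.515
√(5.515) = 2.348
z = 2.348 - 1 = 1.348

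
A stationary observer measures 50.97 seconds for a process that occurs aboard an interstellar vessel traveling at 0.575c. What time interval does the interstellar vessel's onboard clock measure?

Dilated time Δt = 50.97 seconds
γ = 1/√(1 - 0.575²) = 1.2223
Δt₀ = Δt/γ = 50.97/1.2223 = 41.70 seconds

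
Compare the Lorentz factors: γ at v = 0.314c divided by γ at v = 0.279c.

γ₁ = 1/√(1 - 0.314²) = 1.0533
γ₂ = 1/√(1 - 0.279²) = 1.0414
γ₁/γ₂ = 1.0533/1.0414 = 1.011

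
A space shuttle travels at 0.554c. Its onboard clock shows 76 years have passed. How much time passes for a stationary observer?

Proper time Δt₀ = 76 years
γ = 1/√(1 - 0.554²) = 1.2012
Δt = γΔt₀ = 1.2012 × 76 = 91.29 years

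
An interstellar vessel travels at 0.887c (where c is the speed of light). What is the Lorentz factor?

v/c = 0.887, so (v/c)² = 0.786769
1 - (v/c)² = 0.213231
γ = 1/√(0.213231) = 2.166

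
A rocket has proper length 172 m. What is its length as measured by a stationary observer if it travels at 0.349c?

Proper length L₀ = 172 m
γ = 1/√(1 - 0.349²) = 1.067
L = L₀/γ = 172/1.067 = 161.2 m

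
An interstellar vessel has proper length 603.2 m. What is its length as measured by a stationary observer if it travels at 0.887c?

Proper length L₀ = 603.2 m
γ = 1/√(1 - 0.887²) = 2.166
L = L₀/γ = 603.2/2.166 = 278.5 m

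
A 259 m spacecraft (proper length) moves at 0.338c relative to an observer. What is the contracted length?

Proper length L₀ = 259 m
γ = 1/√(1 - 0.338²) = 1.0625
L = L₀/γ = 259/1.0625 = 243.8 m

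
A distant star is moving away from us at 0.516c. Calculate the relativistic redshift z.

β = 0.516
(1+β)/(1-β) = 1.516/0.484 = 3.1322
√(3.1322) = 1.7698
z = 1.7698 - 1 = 0.7698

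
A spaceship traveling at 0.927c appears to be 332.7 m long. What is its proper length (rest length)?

Contracted length L = 332.7 m
γ = 1/√(1 - 0.927²) = 2.66623
L₀ = γL = 2.66623 × 332.7 = 887.1 m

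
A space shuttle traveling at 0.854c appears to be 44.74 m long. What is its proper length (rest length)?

Contracted length L = 44.74 m
γ = 1/√(1 - 0.854²) = 1.922
L₀ = γL = 1.922 × 44.74 = 85.99 m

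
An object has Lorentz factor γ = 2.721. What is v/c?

From γ = 1/√(1 - v²/c²):
1/γ² = 1/2.721² = 0.1351
v²/c² = 1 - 0.1351 = 0.8649
v/c = √(0.8649) = 0.9300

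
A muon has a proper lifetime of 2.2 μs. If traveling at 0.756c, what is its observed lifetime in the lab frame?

Proper lifetime τ₀ = 2.2 μs
γ = 1/√(1 - 0.756²) = 1.5277
τ = γτ₀ = 1.5277 × 2.2 μs = 3.361 μs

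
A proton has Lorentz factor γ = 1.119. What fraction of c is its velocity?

From γ = 1/√(1 - v²/c²):
1/γ² = 1/1.119² = 0.7986
v²/c² = 1 - 0.7986 = 0.2014
v/c = √(0.2014) = 0.4488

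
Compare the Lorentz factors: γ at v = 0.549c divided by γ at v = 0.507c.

γ₁ = 1/√(1 - 0.549²) = 1.196
γ₂ = 1/√(1 - 0.507²) = 1.160
γ₁/γ₂ = 1.196/1.160 = 1.031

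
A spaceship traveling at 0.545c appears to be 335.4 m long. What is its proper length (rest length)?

Contracted length L = 335.4 m
γ = 1/√(1 - 0.545²) = 1.1927
L₀ = γL = 1.1927 × 335.4 = 400.0 m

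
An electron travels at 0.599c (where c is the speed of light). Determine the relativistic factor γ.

v/c = 0.599, so (v/c)² = 0.358801
1 - (v/c)² = 0.641199
γ = 1/√(0.641199) = 1.249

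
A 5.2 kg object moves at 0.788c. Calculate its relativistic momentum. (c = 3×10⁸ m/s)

γ = 1/√(1 - 0.788²) = 1.6242
v = 0.788 × 3×10⁸ = 2.364×10⁸ m/s
p = γmv = 1.6242 × 5.2 × 2.364×10⁸ = 1.997×10⁹ kg·m/s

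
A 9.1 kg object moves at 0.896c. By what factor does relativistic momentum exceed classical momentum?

p_rel = γmv, p_class = mv
Ratio = γ = 1/√(1 - 0.896²) = 2.252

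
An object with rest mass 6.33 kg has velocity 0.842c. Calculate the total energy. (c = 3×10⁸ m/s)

γ = 1/√(1 - 0.842²) = 1.854
mc² = 6.33 × (3×10⁸)² = 5.697×10¹⁷ J
E = γmc² = 1.854 × 5.697×10¹⁷ = 1.056×10¹⁸ J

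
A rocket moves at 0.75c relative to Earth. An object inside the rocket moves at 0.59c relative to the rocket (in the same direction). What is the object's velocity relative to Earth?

u = (u' + v)/(1 + u'v/c²)
Numerator: 0.59 + 0.75 = 1.34
Denominator: 1 + 0.4425 = 1.4425
u = 1.34/1.4425 = 0.9289c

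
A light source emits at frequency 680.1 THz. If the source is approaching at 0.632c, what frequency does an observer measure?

β = v/c = 0.632
(1+β)/(1-β) = 1.632/0.368 = 4.435
Doppler factor = √(4.435) = 2.106
f_obs = 680.1 × 2.106 = 1432 THz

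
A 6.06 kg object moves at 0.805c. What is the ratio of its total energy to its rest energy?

E = γmc², E₀ = mc²
E/E₀ = γ = 1/√(1 - 0.805²) = 1.686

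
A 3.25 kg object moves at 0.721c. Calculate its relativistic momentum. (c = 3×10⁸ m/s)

γ = 1/√(1 - 0.721²) = 1.443
v = 0.721 × 3×10⁸ = 2.163×10⁸ m/s
p = γmv = 1.443 × 3.25 × 2.163×10⁸ = 1.014×10⁹ kg·m/s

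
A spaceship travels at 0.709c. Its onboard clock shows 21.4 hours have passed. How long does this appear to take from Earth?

Proper time Δt₀ = 21.4 hours
γ = 1/√(1 - 0.709²) = 1.418
Δt = γΔt₀ = 1.418 × 21.4 = 30.35 hours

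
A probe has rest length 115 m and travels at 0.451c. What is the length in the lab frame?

Proper length L₀ = 115 m
γ = 1/√(1 - 0.451²) = 1.1204
L = L₀/γ = 115/1.1204 = 102.6 m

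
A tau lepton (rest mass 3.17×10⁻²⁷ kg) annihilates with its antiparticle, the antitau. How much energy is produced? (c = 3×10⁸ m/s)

Both particles have the same rest mass, so total mass = 2m
E = 2m·c² = 2 × 3.17×10⁻²⁷ × (3×10⁸)²
= 2 × 3.17×10⁻²⁷ × 9×10¹⁶
= 5.706×10⁻¹⁰ J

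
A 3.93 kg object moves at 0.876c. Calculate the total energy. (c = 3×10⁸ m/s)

γ = 1/√(1 - 0.876²) = 2.07335
mc² = 3.93 × (3×10⁸)² = 3.537×10¹⁷ J
E = γmc² = 2.07335 × 3.537×10¹⁷ = 7.333×10¹⁷ J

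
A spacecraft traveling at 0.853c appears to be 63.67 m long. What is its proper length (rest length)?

Contracted length L = 63.67 m
γ = 1/√(1 - 0.853²) = 1.916
L₀ = γL = 1.916 × 63.67 = 122.0 m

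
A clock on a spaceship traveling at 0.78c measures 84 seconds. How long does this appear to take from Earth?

Proper time Δt₀ = 84 seconds
γ = 1/√(1 - 0.78²) = 1.598
Δt = γΔt₀ = 1.598 × 84 = 134.2 seconds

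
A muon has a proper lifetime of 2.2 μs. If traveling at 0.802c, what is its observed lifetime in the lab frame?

Proper lifetime τ₀ = 2.2 μs
γ = 1/√(1 - 0.802²) = 1.674
τ = γτ₀ = 1.674 × 2.2 μs = 3.683 μs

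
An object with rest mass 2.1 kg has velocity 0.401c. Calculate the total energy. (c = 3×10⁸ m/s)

γ = 1/√(1 - 0.401²) = 1.0916
mc² = 2.1 × (3×10⁸)² = 1.890×10¹⁷ J
E = γmc² = 1.0916 × 1.890×10¹⁷ = 2.063×10¹⁷ J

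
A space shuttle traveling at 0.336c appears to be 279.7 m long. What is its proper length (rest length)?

Contracted length L = 279.7 m
γ = 1/√(1 - 0.336²) = 1.062
L₀ = γL = 1.062 × 279.7 = 297.0 m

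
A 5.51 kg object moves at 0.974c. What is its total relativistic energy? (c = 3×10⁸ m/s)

γ = 1/√(1 - 0.974²) = 4.414
mc² = 5.51 × (3×10⁸)² = 4.959×10¹⁷ J
E = γmc² = 4.414 × 4.959×10¹⁷ = 2.189×10¹⁸ J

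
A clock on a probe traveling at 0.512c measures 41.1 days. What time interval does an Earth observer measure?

Proper time Δt₀ = 41.1 days
γ = 1/√(1 - 0.512²) = 1.1642
Δt = γΔt₀ = 1.1642 × 41.1 = 47.85 days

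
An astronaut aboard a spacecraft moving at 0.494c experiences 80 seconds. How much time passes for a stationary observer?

Proper time Δt₀ = 80 seconds
γ = 1/√(1 - 0.494²) = 1.1501
Δt = γΔt₀ = 1.1501 × 80 = 92.01 seconds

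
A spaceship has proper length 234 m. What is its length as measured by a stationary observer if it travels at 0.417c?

Proper length L₀ = 234 m
γ = 1/√(1 - 0.417²) = 1.100
L = L₀/γ = 234/1.100 = 212.7 m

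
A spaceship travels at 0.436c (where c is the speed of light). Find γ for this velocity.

v/c = 0.436, so (v/c)² = 0.190096
1 - (v/c)² = 0.809904
γ = 1/√(0.809904) = 1.111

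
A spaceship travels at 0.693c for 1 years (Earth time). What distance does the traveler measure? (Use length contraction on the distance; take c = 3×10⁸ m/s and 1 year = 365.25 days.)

Earth distance: d = v × t = 0.693c × 1 yr = 6.561×10¹⁵ m
γ = 1.387
d' = d/γ = 6.561×10¹⁵/1.387 = 4.730×10¹⁵ m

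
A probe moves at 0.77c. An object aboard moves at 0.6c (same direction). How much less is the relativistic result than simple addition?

Classical: u' + v = 0.6 + 0.77 = 1.37c
Relativistic: u = (0.6 + 0.77)/(1 + 0.462) = 1.37/1.462 = 0.9371c
Difference: 1.37 - 0.9371 = 0.4329c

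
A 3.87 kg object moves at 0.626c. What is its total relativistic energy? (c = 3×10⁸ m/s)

γ = 1/√(1 - 0.626²) = 1.2823
mc² = 3.87 × (3×10⁸)² = 3.483×10¹⁷ J
E = γmc² = 1.2823 × 3.483×10¹⁷ = 4.466×10¹⁷ J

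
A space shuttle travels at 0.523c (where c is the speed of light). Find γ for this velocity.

v/c = 0.523, so (v/c)² = 0.273529
1 - (v/c)² = 0.726471
γ = 1/√(0.726471) = 1.173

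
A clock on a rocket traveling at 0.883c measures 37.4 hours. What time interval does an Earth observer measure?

Proper time Δt₀ = 37.4 hours
γ = 1/√(1 - 0.883²) = 2.1305
Δt = γΔt₀ = 2.1305 × 37.4 = 79.68 hours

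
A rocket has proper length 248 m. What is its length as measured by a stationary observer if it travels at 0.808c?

Proper length L₀ = 248 m
γ = 1/√(1 - 0.808²) = 1.697
L = L₀/γ = 248/1.697 = 146.1 m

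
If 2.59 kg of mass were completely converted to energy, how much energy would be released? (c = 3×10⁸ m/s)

Using E = mc²:
c² = (3×10⁸)² = 9×10¹⁶ m²/s²
E = 2.59 × 9×10¹⁶ = 2.331×10¹⁷ J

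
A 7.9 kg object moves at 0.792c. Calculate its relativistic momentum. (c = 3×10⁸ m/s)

γ = 1/√(1 - 0.792²) = 1.6379
v = 0.792 × 3×10⁸ = 2.376×10⁸ m/s
p = γmv = 1.6379 × 7.9 × 2.376×10⁸ = 3.074×10⁹ kg·m/s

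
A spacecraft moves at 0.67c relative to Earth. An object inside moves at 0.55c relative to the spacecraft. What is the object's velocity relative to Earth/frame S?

u = (u' + v)/(1 + u'v/c²)
Numerator: 0.55 + 0.67 = 1.22
Denominator: 1 + 0.3685 = 1.3685
u = 1.22/1.3685 = 0.8915c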